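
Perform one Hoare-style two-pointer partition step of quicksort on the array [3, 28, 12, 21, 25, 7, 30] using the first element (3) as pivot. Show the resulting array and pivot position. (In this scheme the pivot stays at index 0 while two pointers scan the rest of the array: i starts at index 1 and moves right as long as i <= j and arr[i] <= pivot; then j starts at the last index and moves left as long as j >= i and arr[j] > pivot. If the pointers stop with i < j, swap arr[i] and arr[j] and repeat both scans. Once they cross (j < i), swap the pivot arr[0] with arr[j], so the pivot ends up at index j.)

Hoare-style two-pointer partition with pivot = 3:

Initial array: [3, 28, 12, 21, 25, 7, 30]

Pointers start at i = 1, j = 6.
i ends at 1, j ends at 0: the pointers have crossed (j < i), so scanning stops.

j = 0, so swapping arr[0] with arr[j] leaves the pivot at position 0: [3, 28, 12, 21, 25, 7, 30]
Pivot position: 0

After partitioning with pivot 3, the array becomes [3, 28, 12, 21, 25, 7, 30]. The pivot is placed at index 0. All elements to the left of the pivot are <= 3, and all elements to the right are > 3.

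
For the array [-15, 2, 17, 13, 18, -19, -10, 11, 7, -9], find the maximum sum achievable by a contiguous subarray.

Using Kadane's algorithm on [-15, 2, 17, 13, 18, -19, -10, 11, 7, -9]:

Scanning through the array:
Position 1 (value 2): max_ending_here = 2, max_so_far = 2
Position 2 (value 17): max_ending_here = 19, max_so_far = 19
Position 3 (value 13): max_ending_here = 32, max_so_far = 32
Position 4 (value 18): max_ending_here = 50, max_so_far = 50
Position 5 (value -19): max_ending_here = 31, max_so_far = 50
Position 6 (value -10): max_ending_here = 21, max_so_far = 50
Position 7 (value 11): max_ending_here = 32, max_so_far = 50
Position 8 (value 7): max_ending_here = 39, max_so_far = 50
Position 9 (value -9): max_ending_here = 30, max_so_far = 50

Maximum subarray: [2, 17, 13, 18]
Maximum sum: 50

The maximum subarray is [2, 17, 13, 18] with sum 50. This subarray runs from index 1 to index 4.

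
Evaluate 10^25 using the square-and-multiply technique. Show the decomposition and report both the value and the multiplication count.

Computing 10^25 by squaring (build up from 10^1; each line after the first costs one multiplication):

10^1 = 10
10^2 = (10^1)^2 = 10^2 = 100
10^3 = 10 * 10^2 = 10 * 100 = 1000
10^6 = (10^3)^2 = 1000^2 = 1000000
10^12 = (10^6)^2 = 1000000^2 = 1000000000000
10^24 = (10^12)^2 = 1000000000000^2 = 1000000000000000000000000
10^25 = 10 * 10^24 = 10 * 1000000000000000000000000 = 10000000000000000000000000

Result: 10000000000000000000000000
Multiplications needed: 6 (6 lines after 10^1)

10^25 = 10000000000000000000000000. Using exponentiation by squaring, this requires 6 multiplications. The key idea: if the exponent is even, square the half-power; if odd, multiply by the base once.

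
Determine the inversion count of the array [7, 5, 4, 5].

Finding inversions in [7, 5, 4, 5]:

(0, 1): arr[0]=7 > arr[1]=5
(0, 2): arr[0]=7 > arr[2]=4
(0, 3): arr[0]=7 > arr[3]=5
(1, 2): arr[1]=5 > arr[2]=4

Total inversions: 4

The array has 4 inversion(s): (0,1), (0,2), (0,3), (1,2). Each pair (i,j) satisfies i < j and arr[i] > arr[j].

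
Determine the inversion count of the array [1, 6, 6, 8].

Finding inversions in [1, 6, 6, 8]:


Total inversions: 0

The array has 0 inversions. It is already sorted.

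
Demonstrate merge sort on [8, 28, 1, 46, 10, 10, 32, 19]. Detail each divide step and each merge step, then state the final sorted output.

Merge sort trace:

Split: [8, 28, 1, 46, 10, 10, 32, 19] -> [8, 28, 1, 46] and [10, 10, 32, 19]
  Split: [8, 28, 1, 46] -> [8, 28] and [1, 46]
    Split: [8, 28] -> [8] and [28]
    Merge: [8] + [28] -> [8, 28]
    Split: [1, 46] -> [1] and [46]
    Merge: [1] + [46] -> [1, 46]
  Merge: [8, 28] + [1, 46] -> [1, 8, 28, 46]
  Split: [10, 10, 32, 19] -> [10, 10] and [32, 19]
    Split: [10, 10] -> [10] and [10]
    Merge: [10] + [10] -> [10, 10]
    Split: [32, 19] -> [32] and [19]
    Merge: [32] + [19] -> [19, 32]
  Merge: [10, 10] + [19, 32] -> [10, 10, 19, 32]
Merge: [1, 8, 28, 46] + [10, 10, 19, 32] -> [1, 8, 10, 10, 19, 28, 32, 46]

Final sorted array: [1, 8, 10, 10, 19, 28, 32, 46]

The merge sort proceeds by recursively splitting the array and merging sorted halves.
After all merges, the sorted array is [1, 8, 10, 10, 19, 28, 32, 46].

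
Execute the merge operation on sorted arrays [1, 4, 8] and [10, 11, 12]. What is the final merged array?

Merging process:

Compare 1 vs 10: take 1 from left. Merged: [1]
Compare 4 vs 10: take 4 from left. Merged: [1, 4]
Compare 8 vs 10: take 8 from left. Merged: [1, 4, 8]
Append remaining from right: [10, 11, 12]. Merged: [1, 4, 8, 10, 11, 12]

Final merged array: [1, 4, 8, 10, 11, 12]
Total comparisons: 3

The merged array is [1, 4, 8, 10, 11, 12], requiring 3 comparisons. The merge step runs in O(n) time where n is the total number of elements.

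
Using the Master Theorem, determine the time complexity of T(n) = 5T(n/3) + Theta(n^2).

Master Theorem for T(n) = 5T(n/3) + O(n^2):

a = 5, b = 3, c = 2
log_b(a) = log_3(5) = 1.4650

Case 3: c = 2 > log_3(5) = 1.4650
T(n) = O(n^2) = O(n^2)

For T(n) = 5T(n/3) + O(n^2): log_3(5) = 1.4650. This is Case 3 of the Master Theorem (c > log_b(a), work dominated by root), giving O(n^2).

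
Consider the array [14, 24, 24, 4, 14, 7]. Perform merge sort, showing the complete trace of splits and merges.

Merge sort trace:

Split: [14, 24, 24, 4, 14, 7] -> [14, 24, 24] and [4, 14, 7]
  Split: [14, 24, 24] -> [14] and [24, 24]
    Split: [24, 24] -> [24] and [24]
    Merge: [24] + [24] -> [24, 24]
  Merge: [14] + [24, 24] -> [14, 24, 24]
  Split: [4, 14, 7] -> [4] and [14, 7]
    Split: [14, 7] -> [14] and [7]
    Merge: [14] + [7] -> [7, 14]
  Merge: [4] + [7, 14] -> [4, 7, 14]
Merge: [14, 24, 24] + [4, 7, 14] -> [4, 7, 14, 14, 24, 24]

Final sorted array: [4, 7, 14, 14, 24, 24]

The merge sort proceeds by recursively splitting the array and merging sorted halves.
After all merges, the sorted array is [4, 7, 14, 14, 24, 24].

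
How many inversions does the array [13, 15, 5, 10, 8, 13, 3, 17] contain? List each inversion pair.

Finding inversions in [13, 15, 5, 10, 8, 13, 3, 17]:

(0, 2): arr[0]=13 > arr[2]=5
(0, 3): arr[0]=13 > arr[3]=10
(0, 4): arr[0]=13 > arr[4]=8
(0, 6): arr[0]=13 > arr[6]=3
(1, 2): arr[1]=15 > arr[2]=5
(1, 3): arr[1]=15 > arr[3]=10
(1, 4): arr[1]=15 > arr[4]=8
(1, 5): arr[1]=15 > arr[5]=13
(1, 6): arr[1]=15 > arr[6]=3
(2, 6): arr[2]=5 > arr[6]=3
(3, 4): arr[3]=10 > arr[4]=8
(3, 6): arr[3]=10 > arr[6]=3
(4, 6): arr[4]=8 > arr[6]=3
(5, 6): arr[5]=13 > arr[6]=3

Total inversions: 14

The array has 14 inversion(s): (0,2), (0,3), (0,4), (0,6), (1,2), (1,3), (1,4), (1,5), (1,6), (2,6), (3,4), (3,6), (4,6), (5,6). Each pair (i,j) satisfies i < j and arr[i] > arr[j].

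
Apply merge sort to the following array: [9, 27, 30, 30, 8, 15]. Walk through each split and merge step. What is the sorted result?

Merge sort trace:

Split: [9, 27, 30, 30, 8, 15] -> [9, 27, 30] and [30, 8, 15]
  Split: [9, 27, 30] -> [9] and [27, 30]
    Split: [27, 30] -> [27] and [30]
    Merge: [27] + [30] -> [27, 30]
  Merge: [9] + [27, 30] -> [9, 27, 30]
  Split: [30, 8, 15] -> [30] and [8, 15]
    Split: [8, 15] -> [8] and [15]
    Merge: [8] + [15] -> [8, 15]
  Merge: [30] + [8, 15] -> [8, 15, 30]
Merge: [9, 27, 30] + [8, 15, 30] -> [8, 9, 15, 27, 30, 30]

Final sorted array: [8, 9, 15, 27, 30, 30]

The merge sort proceeds by recursively splitting the array and merging sorted halves.
After all merges, the sorted array is [8, 9, 15, 27, 30, 30].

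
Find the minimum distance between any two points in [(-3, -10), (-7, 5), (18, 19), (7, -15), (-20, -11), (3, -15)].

Computing all pairwise distances among 6 points:

d((-3, -10), (-7, 5)) = 15.5242
d((-3, -10), (18, 19)) = 35.805
d((-3, -10), (7, -15)) = 11.1803
d((-3, -10), (-20, -11)) = 17.0294
d((-3, -10), (3, -15)) = 7.8102
d((-7, 5), (18, 19)) = 28.6531
d((-7, 5), (7, -15)) = 24.4131
d((-7, 5), (-20, -11)) = 20.6155
d((-7, 5), (3, -15)) = 22.3607
d((18, 19), (7, -15)) = 35.7351
d((18, 19), (-20, -11)) = 48.4149
d((18, 19), (3, -15)) = 37.1618
d((7, -15), (-20, -11)) = 27.2947
d((7, -15), (3, -15)) = 4.0 <-- minimum
d((-20, -11), (3, -15)) = 23.3452

Closest pair: (7, -15) and (3, -15) with distance 4.0

The closest pair is (7, -15) and (3, -15) with Euclidean distance 4.0. For 6 points, brute-force pairwise comparison is shown above. For large n, the divide-and-conquer algorithm (sort by x, recurse on halves, check the dividing strip) achieves O(n log n).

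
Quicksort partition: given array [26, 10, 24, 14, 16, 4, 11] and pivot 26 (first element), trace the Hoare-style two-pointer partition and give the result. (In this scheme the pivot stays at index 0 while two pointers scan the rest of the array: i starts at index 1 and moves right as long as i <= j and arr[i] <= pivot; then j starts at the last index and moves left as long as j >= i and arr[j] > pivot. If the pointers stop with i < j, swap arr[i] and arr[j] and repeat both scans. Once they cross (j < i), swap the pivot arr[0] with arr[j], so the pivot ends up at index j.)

Hoare-style two-pointer partition with pivot = 26:

Initial array: [26, 10, 24, 14, 16, 4, 11]

Pointers start at i = 1, j = 6.
i ends at 7, j ends at 6: the pointers have crossed (j < i), so scanning stops.

Swap pivot arr[0] with arr[6] to place pivot at position 6: [11, 10, 24, 14, 16, 4, 26]
Pivot position: 6

After partitioning with pivot 26, the array becomes [11, 10, 24, 14, 16, 4, 26]. The pivot is placed at index 6. All elements to the left of the pivot are <= 26, and all elements to the right are > 26.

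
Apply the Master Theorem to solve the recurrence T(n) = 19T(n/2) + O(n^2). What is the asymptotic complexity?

Master Theorem for T(n) = 19T(n/2) + O(n^2):

a = 19, b = 2, c = 2
log_b(a) = log_2(19) = 4.2479

Case 1: c = 2 < log_2(19) = 4.2479
T(n) = O(n^(log_2 19))

For T(n) = 19T(n/2) + O(n^2): log_2(19) = 4.2479. This is Case 1 of the Master Theorem (c < log_b(a), work dominated by leaves), giving O(n^(log_2 19)).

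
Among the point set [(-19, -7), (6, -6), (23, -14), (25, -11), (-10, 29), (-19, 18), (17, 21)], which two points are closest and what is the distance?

Computing all pairwise distances among 7 points:

d((-19, -7), (6, -6)) = 25.02
d((-19, -7), (23, -14)) = 42.5793
d((-19, -7), (25, -11)) = 44.1814
d((-19, -7), (-10, 29)) = 37.108
d((-19, -7), (-19, 18)) = 25.0
d((-19, -7), (17, 21)) = 45.607
d((6, -6), (23, -14)) = 18.7883
d((6, -6), (25, -11)) = 19.6469
d((6, -6), (-10, 29)) = 38.4838
d((6, -6), (-19, 18)) = 34.6554
d((6, -6), (17, 21)) = 29.1548
d((23, -14), (25, -11)) = 3.6056 <-- minimum
d((23, -14), (-10, 29)) = 54.2033
d((23, -14), (-19, 18)) = 52.8015
d((23, -14), (17, 21)) = 35.5106
d((25, -11), (-10, 29)) = 53.1507
d((25, -11), (-19, 18)) = 52.6972
d((25, -11), (17, 21)) = 32.9848
d((-10, 29), (-19, 18)) = 14.2127
d((-10, 29), (17, 21)) = 28.1603
d((-19, 18), (17, 21)) = 36.1248

Closest pair: (23, -14) and (25, -11) with distance 3.6056

The closest pair is (23, -14) and (25, -11) with Euclidean distance 3.6056. For 7 points, brute-force pairwise comparison is shown above. For large n, the divide-and-conquer algorithm (sort by x, recurse on halves, check the dividing strip) achieves O(n log n).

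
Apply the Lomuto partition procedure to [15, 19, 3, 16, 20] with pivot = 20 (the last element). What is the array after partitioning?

Lomuto partition with pivot = 20:

Initial array: [15, 19, 3, 16, 20]

arr[0]=15 <= 20: swap with position 0, array becomes [15, 19, 3, 16, 20]
arr[1]=19 <= 20: swap with position 1, array becomes [15, 19, 3, 16, 20]
arr[2]=3 <= 20: swap with position 2, array becomes [15, 19, 3, 16, 20]
arr[3]=16 <= 20: swap with position 3, array becomes [15, 19, 3, 16, 20]

Place pivot at position 4: [15, 19, 3, 16, 20]
Pivot position: 4

After partitioning with pivot 20, the array becomes [15, 19, 3, 16, 20]. The pivot is placed at index 4. All elements to the left of the pivot are <= 20, and all elements to the right are > 20.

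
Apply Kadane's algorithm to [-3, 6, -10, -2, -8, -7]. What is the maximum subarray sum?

Using Kadane's algorithm on [-3, 6, -10, -2, -8, -7]:

Scanning through the array:
Position 1 (value 6): max_ending_here = 6, max_so_far = 6
Position 2 (value -10): max_ending_here = -4, max_so_far = 6
Position 3 (value -2): max_ending_here = -2, max_so_far = 6
Position 4 (value -8): max_ending_here = -8, max_so_far = 6
Position 5 (value -7): max_ending_here = -7, max_so_far = 6

Maximum subarray: [6]
Maximum sum: 6

The maximum subarray is [6] with sum 6. This subarray runs from index 1 to index 1.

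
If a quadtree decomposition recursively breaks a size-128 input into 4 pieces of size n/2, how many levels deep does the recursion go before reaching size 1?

For divide and conquer with division factor 2:

Problem sizes at each level:
Level 0: 128
Level 1: 64
Level 2: 32
Level 3: 16
Level 4: 8
Level 5: 4
Level 6: 2
Level 7: 1

The root is level 0 and the size-1 base case is level 7 (the tree spans levels 0 through 7, i.e. 8 levels counting the root), so the depth is the number of divisions: log_2(128) = 7

The recursion tree depth is log_2(128) = 7. At each level, the problem size is divided by 2, so it takes 7 divisions to reduce to a base case of size 1. The algorithm makes 4 recursive calls at each level.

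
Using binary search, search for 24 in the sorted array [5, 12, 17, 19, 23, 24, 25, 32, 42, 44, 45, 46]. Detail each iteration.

Binary search for 24 in [5, 12, 17, 19, 23, 24, 25, 32, 42, 44, 45, 46]:

lo=0, hi=11, mid=5, arr[mid]=24 -> Found target at index 5!

Binary search finds 24 at index 5 after 1 comparisons. The search repeatedly halves the search space by comparing with the middle element.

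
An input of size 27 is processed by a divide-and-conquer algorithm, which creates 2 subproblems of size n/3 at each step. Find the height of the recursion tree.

For divide and conquer with division factor 3:

Problem sizes at each level:
Level 0: 27
Level 1: 9
Level 2: 3
Level 3: 1

The root is level 0 and the size-1 base case is level 3 (the tree spans levels 0 through 3, i.e. 4 levels counting the root), so the depth is the number of divisions: log_3(27) = 3

The recursion tree depth is log_3(27) = 3. At each level, the problem size is divided by 3, so it takes 3 divisions to reduce to a base case of size 1. The algorithm makes 2 recursive calls at each level.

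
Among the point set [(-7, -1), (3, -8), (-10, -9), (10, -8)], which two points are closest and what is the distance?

Computing all pairwise distances among 4 points:

d((-7, -1), (3, -8)) = 12.2066
d((-7, -1), (-10, -9)) = 8.544
d((-7, -1), (10, -8)) = 18.3848
d((3, -8), (-10, -9)) = 13.0384
d((3, -8), (10, -8)) = 7.0 <-- minimum
d((-10, -9), (10, -8)) = 20.025

Closest pair: (3, -8) and (10, -8) with distance 7.0

The closest pair is (3, -8) and (10, -8) with Euclidean distance 7.0. For 4 points, brute-force pairwise comparison is shown above. For large n, the divide-and-conquer algorithm (sort by x, recurse on halves, check the dividing strip) achieves O(n log n).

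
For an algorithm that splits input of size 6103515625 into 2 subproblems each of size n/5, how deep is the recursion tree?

For divide and conquer with division factor 5:

Problem sizes at each level:
Level 0: 6103515625
Level 1: 1220703125
Level 2: 244140625
Level 3: 48828125
Level 4: 9765625
Level 5: 1953125
Level 6: 390625
Level 7: 78125
Level 8: 15625
Level 9: 3125
Level 10: 625
Level 11: 125
Level 12: 25
Level 13: 5
Level 14: 1

The root is level 0 and the size-1 base case is level 14 (the tree spans levels 0 through 14, i.e. 15 levels counting the root), so the depth is the number of divisions: log_5(6103515625) = 14

The recursion tree depth is log_5(6103515625) = 14. At each level, the problem size is divided by 5, so it takes 14 divisions to reduce to a base case of size 1. The algorithm makes 2 recursive calls at each level.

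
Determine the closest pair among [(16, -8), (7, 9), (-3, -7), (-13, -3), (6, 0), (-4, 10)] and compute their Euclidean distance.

Computing all pairwise distances among 6 points:

d((16, -8), (7, 9)) = 19.2354
d((16, -8), (-3, -7)) = 19.0263
d((16, -8), (-13, -3)) = 29.4279
d((16, -8), (6, 0)) = 12.8062
d((16, -8), (-4, 10)) = 26.9072
d((7, 9), (-3, -7)) = 18.868
d((7, 9), (-13, -3)) = 23.3238
d((7, 9), (6, 0)) = 9.0554 <-- minimum
d((7, 9), (-4, 10)) = 11.0454
d((-3, -7), (-13, -3)) = 10.7703
d((-3, -7), (6, 0)) = 11.4018
d((-3, -7), (-4, 10)) = 17.0294
d((-13, -3), (6, 0)) = 19.2354
d((-13, -3), (-4, 10)) = 15.8114
d((6, 0), (-4, 10)) = 14.1421

Closest pair: (7, 9) and (6, 0) with distance 9.0554

The closest pair is (7, 9) and (6, 0) with Euclidean distance 9.0554. For 6 points, brute-force pairwise comparison is shown above. For large n, the divide-and-conquer algorithm (sort by x, recurse on halves, check the dividing strip) achieves O(n log n).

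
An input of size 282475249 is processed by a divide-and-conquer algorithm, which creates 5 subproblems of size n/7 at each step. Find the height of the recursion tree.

For divide and conquer with division factor 7:

Problem sizes at each level:
Level 0: 282475249
Level 1: 40353607
Level 2: 5764801
Level 3: 823543
Level 4: 117649
Level 5: 16807
Level 6: 2401
Level 7: 343
Level 8: 49
Level 9: 7
Level 10: 1

The root is level 0 and the size-1 base case is level 10 (the tree spans levels 0 through 10, i.e. 11 levels counting the root), so the depth is the number of divisions: log_7(282475249) = 10

The recursion tree depth is log_7(282475249) = 10. At each level, the problem size is divided by 7, so it takes 10 divisions to reduce to a base case of size 1. The algorithm makes 5 recursive calls at each level.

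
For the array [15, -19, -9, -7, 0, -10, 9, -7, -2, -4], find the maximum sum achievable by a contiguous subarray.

Using Kadane's algorithm on [15, -19, -9, -7, 0, -10, 9, -7, -2, -4]:

Scanning through the array:
Position 1 (value -19): max_ending_here = -4, max_so_far = 15
Position 2 (value -9): max_ending_here = -9, max_so_far = 15
Position 3 (value -7): max_ending_here = -7, max_so_far = 15
Position 4 (value 0): max_ending_here = 0, max_so_far = 15
Position 5 (value -10): max_ending_here = -10, max_so_far = 15
Position 6 (value 9): max_ending_here = 9, max_so_far = 15
Position 7 (value -7): max_ending_here = 2, max_so_far = 15
Position 8 (value -2): max_ending_here = 0, max_so_far = 15
Position 9 (value -4): max_ending_here = -4, max_so_far = 15

Maximum subarray: [15]
Maximum sum: 15

The maximum subarray is [15] with sum 15. This subarray runs from index 0 to index 0.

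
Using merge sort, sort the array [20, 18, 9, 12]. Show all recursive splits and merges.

Merge sort trace:

Split: [20, 18, 9, 12] -> [20, 18] and [9, 12]
  Split: [20, 18] -> [20] and [18]
  Merge: [20] + [18] -> [18, 20]
  Split: [9, 12] -> [9] and [12]
  Merge: [9] + [12] -> [9, 12]
Merge: [18, 20] + [9, 12] -> [9, 12, 18, 20]

Final sorted array: [9, 12, 18, 20]

The merge sort proceeds by recursively splitting the array and merging sorted halves.
After all merges, the sorted array is [9, 12, 18, 20].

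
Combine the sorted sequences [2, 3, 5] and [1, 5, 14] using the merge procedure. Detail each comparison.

Merging process:

Compare 2 vs 1: take 1 from right. Merged: [1]
Compare 2 vs 5: take 2 from left. Merged: [1, 2]
Compare 3 vs 5: take 3 from left. Merged: [1, 2, 3]
Compare 5 vs 5: take 5 from left. Merged: [1, 2, 3, 5]
Append remaining from right: [5, 14]. Merged: [1, 2, 3, 5, 5, 14]

Final merged array: [1, 2, 3, 5, 5, 14]
Total comparisons: 4

The merged array is [1, 2, 3, 5, 5, 14], requiring 4 comparisons. The merge step runs in O(n) time where n is the total number of elements.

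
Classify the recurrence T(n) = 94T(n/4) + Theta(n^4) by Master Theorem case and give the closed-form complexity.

Master Theorem for T(n) = 94T(n/4) + O(n^4):

a = 94, b = 4, c = 4
log_b(a) = log_4(94) = 3.2773

Case 3: c = 4 > log_4(94) = 3.2773
T(n) = O(n^4) = O(n^4)

For T(n) = 94T(n/4) + O(n^4): log_4(94) = 3.2773. This is Case 3 of the Master Theorem (c > log_b(a), work dominated by root), giving O(n^4).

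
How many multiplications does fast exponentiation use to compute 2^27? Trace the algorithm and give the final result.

Computing 2^27 by squaring (build up from 2^1; each line after the first costs one multiplication):

2^1 = 2
2^2 = (2^1)^2 = 2^2 = 4
2^3 = 2 * 2^2 = 2 * 4 = 8
2^6 = (2^3)^2 = 8^2 = 64
2^12 = (2^6)^2 = 64^2 = 4096
2^13 = 2 * 2^12 = 2 * 4096 = 8192
2^26 = (2^13)^2 = 8192^2 = 67108864
2^27 = 2 * 2^26 = 2 * 67108864 = 134217728

Result: 134217728
Multiplications needed: 7 (7 lines after 2^1)

2^27 = 134217728. Using exponentiation by squaring, this requires 7 multiplications. The key idea: if the exponent is even, square the half-power; if odd, multiply by the base once.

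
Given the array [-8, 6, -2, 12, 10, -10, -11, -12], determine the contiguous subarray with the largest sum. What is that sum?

Using Kadane's algorithm on [-8, 6, -2, 12, 10, -10, -11, -12]:

Scanning through the array:
Position 1 (value 6): max_ending_here = 6, max_so_far = 6
Position 2 (value -2): max_ending_here = 4, max_so_far = 6
Position 3 (value 12): max_ending_here = 16, max_so_far = 16
Position 4 (value 10): max_ending_here = 26, max_so_far = 26
Position 5 (value -10): max_ending_here = 16, max_so_far = 26
Position 6 (value -11): max_ending_here = 5, max_so_far = 26
Position 7 (value -12): max_ending_here = -7, max_so_far = 26

Maximum subarray: [6, -2, 12, 10]
Maximum sum: 26

The maximum subarray is [6, -2, 12, 10] with sum 26. This subarray runs from index 1 to index 4.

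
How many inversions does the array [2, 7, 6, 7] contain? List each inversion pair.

Finding inversions in [2, 7, 6, 7]:

(1, 2): arr[1]=7 > arr[2]=6

Total inversions: 1

The array has 1 inversion(s): (1,2). Each pair (i,j) satisfies i < j and arr[i] > arr[j].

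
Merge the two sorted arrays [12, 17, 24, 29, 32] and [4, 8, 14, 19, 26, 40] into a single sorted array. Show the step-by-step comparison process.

Merging process:

Compare 12 vs 4: take 4 from right. Merged: [4]
Compare 12 vs 8: take 8 from right. Merged: [4, 8]
Compare 12 vs 14: take 12 from left. Merged: [4, 8, 12]
Compare 17 vs 14: take 14 from right. Merged: [4, 8, 12, 14]
Compare 17 vs 19: take 17 from left. Merged: [4, 8, 12, 14, 17]
Compare 24 vs 19: take 19 from right. Merged: [4, 8, 12, 14, 17, 19]
Compare 24 vs 26: take 24 from left. Merged: [4, 8, 12, 14, 17, 19, 24]
Compare 29 vs 26: take 26 from right. Merged: [4, 8, 12, 14, 17, 19, 24, 26]
Compare 29 vs 40: take 29 from left. Merged: [4, 8, 12, 14, 17, 19, 24, 26, 29]
Compare 32 vs 40: take 32 from left. Merged: [4, 8, 12, 14, 17, 19, 24, 26, 29, 32]
Append remaining from right: [40]. Merged: [4, 8, 12, 14, 17, 19, 24, 26, 29, 32, 40]

Final merged array: [4, 8, 12, 14, 17, 19, 24, 26, 29, 32, 40]
Total comparisons: 10

The merged array is [4, 8, 12, 14, 17, 19, 24, 26, 29, 32, 40], requiring 10 comparisons. The merge step runs in O(n) time where n is the total number of elements.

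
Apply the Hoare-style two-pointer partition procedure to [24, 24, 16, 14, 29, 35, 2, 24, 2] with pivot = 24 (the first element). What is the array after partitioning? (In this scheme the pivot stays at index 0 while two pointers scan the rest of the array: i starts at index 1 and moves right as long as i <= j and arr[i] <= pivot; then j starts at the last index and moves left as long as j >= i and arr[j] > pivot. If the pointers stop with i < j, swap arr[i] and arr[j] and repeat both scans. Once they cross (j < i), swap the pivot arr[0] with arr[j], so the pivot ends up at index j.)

Hoare-style two-pointer partition with pivot = 24:

Initial array: [24, 24, 16, 14, 29, 35, 2, 24, 2]

Pointers start at i = 1, j = 8.
i stops at index 4 (arr[4]=29 > 24), j stops at index 8 (arr[8]=2 <= 24): swap arr[4] and arr[8], array becomes [24, 24, 16, 14, 2, 35, 2, 24, 29]
i stops at index 5 (arr[5]=35 > 24), j stops at index 7 (arr[7]=24 <= 24): swap arr[5] and arr[7], array becomes [24, 24, 16, 14, 2, 24, 2, 35, 29]
i ends at 7, j ends at 6: the pointers have crossed (j < i), so scanning stops.

Swap pivot arr[0] with arr[6] to place pivot at position 6: [2, 24, 16, 14, 2, 24, 24, 35, 29]
Pivot position: 6

After partitioning with pivot 24, the array becomes [2, 24, 16, 14, 2, 24, 24, 35, 29]. The pivot is placed at index 6. All elements to the left of the pivot are <= 24, and all elements to the right are > 24.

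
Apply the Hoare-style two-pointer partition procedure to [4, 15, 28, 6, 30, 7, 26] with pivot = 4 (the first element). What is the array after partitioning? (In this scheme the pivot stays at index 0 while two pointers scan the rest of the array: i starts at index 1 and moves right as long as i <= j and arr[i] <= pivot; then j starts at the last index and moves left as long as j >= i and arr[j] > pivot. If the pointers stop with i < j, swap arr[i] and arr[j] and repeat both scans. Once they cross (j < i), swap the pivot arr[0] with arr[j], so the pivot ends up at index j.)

Hoare-style two-pointer partition with pivot = 4:

Initial array: [4, 15, 28, 6, 30, 7, 26]

Pointers start at i = 1, j = 6.
i ends at 1, j ends at 0: the pointers have crossed (j < i), so scanning stops.

j = 0, so swapping arr[0] with arr[j] leaves the pivot at position 0: [4, 15, 28, 6, 30, 7, 26]
Pivot position: 0

After partitioning with pivot 4, the array becomes [4, 15, 28, 6, 30, 7, 26]. The pivot is placed at index 0. All elements to the left of the pivot are <= 4, and all elements to the right are > 4.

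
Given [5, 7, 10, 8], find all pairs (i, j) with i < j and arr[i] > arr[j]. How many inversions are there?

Finding inversions in [5, 7, 10, 8]:

(2, 3): arr[2]=10 > arr[3]=8

Total inversions: 1

The array has 1 inversion(s): (2,3). Each pair (i,j) satisfies i < j and arr[i] > arr[j].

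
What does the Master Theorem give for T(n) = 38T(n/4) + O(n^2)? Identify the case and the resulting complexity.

Master Theorem for T(n) = 38T(n/4) + O(n^2):

a = 38, b = 4, c = 2
log_b(a) = log_4(38) = 2.6240

Case 1: c = 2 < log_4(38) = 2.6240
T(n) = O(n^(log_4 38))

For T(n) = 38T(n/4) + O(n^2): log_4(38) = 2.6240. This is Case 1 of the Master Theorem (c < log_b(a), work dominated by leaves), giving O(n^(log_4 38)).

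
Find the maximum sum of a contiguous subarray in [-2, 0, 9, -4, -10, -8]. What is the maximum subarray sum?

Using Kadane's algorithm on [-2, 0, 9, -4, -10, -8]:

Scanning through the array:
Position 1 (value 0): max_ending_here = 0, max_so_far = 0
Position 2 (value 9): max_ending_here = 9, max_so_far = 9
Position 3 (value -4): max_ending_here = 5, max_so_far = 9
Position 4 (value -10): max_ending_here = -5, max_so_far = 9
Position 5 (value -8): max_ending_here = -8, max_so_far = 9

Maximum subarray: [0, 9]
Maximum sum: 9

The maximum subarray is [0, 9] with sum 9. This subarray runs from index 1 to index 2.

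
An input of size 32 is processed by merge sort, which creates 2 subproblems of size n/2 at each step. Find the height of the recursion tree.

For divide and conquer with division factor 2:

Problem sizes at each level:
Level 0: 32
Level 1: 16
Level 2: 8
Level 3: 4
Level 4: 2
Level 5: 1

The root is level 0 and the size-1 base case is level 5 (the tree spans levels 0 through 5, i.e. 6 levels counting the root), so the depth is the number of divisions: log_2(32) = 5

The recursion tree depth is log_2(32) = 5. At each level, the problem size is divided by 2, so it takes 5 divisions to reduce to a base case of size 1. The algorithm makes 2 recursive calls at each level.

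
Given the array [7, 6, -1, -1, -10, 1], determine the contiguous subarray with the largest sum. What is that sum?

Using Kadane's algorithm on [7, 6, -1, -1, -10, 1]:

Scanning through the array:
Position 1 (value 6): max_ending_here = 13, max_so_far = 13
Position 2 (value -1): max_ending_here = 12, max_so_far = 13
Position 3 (value -1): max_ending_here = 11, max_so_far = 13
Position 4 (value -10): max_ending_here = 1, max_so_far = 13
Position 5 (value 1): max_ending_here = 2, max_so_far = 13

Maximum subarray: [7, 6]
Maximum sum: 13

The maximum subarray is [7, 6] with sum 13. This subarray runs from index 0 to index 1.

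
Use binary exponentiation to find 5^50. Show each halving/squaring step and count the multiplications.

Computing 5^50 by squaring (build up from 5^1; each line after the first costs one multiplication):

5^1 = 5
5^2 = (5^1)^2 = 5^2 = 25
5^3 = 5 * 5^2 = 5 * 25 = 125
5^6 = (5^3)^2 = 125^2 = 15625
5^12 = (5^6)^2 = 15625^2 = 244140625
5^24 = (5^12)^2 = 244140625^2 = 59604644775390625
5^25 = 5 * 5^24 = 5 * 59604644775390625 = 298023223876953125
5^50 = (5^25)^2 = 298023223876953125^2 = 88817841970012523233890533447265625

Result: 88817841970012523233890533447265625
Multiplications needed: 7 (7 lines after 5^1)

5^50 = 88817841970012523233890533447265625. Using exponentiation by squaring, this requires 7 multiplications. The key idea: if the exponent is even, square the half-power; if odd, multiply by the base once.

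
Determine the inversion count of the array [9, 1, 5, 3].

Finding inversions in [9, 1, 5, 3]:

(0, 1): arr[0]=9 > arr[1]=1
(0, 2): arr[0]=9 > arr[2]=5
(0, 3): arr[0]=9 > arr[3]=3
(2, 3): arr[2]=5 > arr[3]=3

Total inversions: 4

The array has 4 inversion(s): (0,1), (0,2), (0,3), (2,3). Each pair (i,j) satisfies i < j and arr[i] > arr[j].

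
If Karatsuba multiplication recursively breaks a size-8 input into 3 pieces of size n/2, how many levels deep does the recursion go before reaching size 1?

For divide and conquer with division factor 2:

Problem sizes at each level:
Level 0: 8
Level 1: 4
Level 2: 2
Level 3: 1

The root is level 0 and the size-1 base case is level 3 (the tree spans levels 0 through 3, i.e. 4 levels counting the root), so the depth is the number of divisions: log_2(8) = 3

The recursion tree depth is log_2(8) = 3. At each level, the problem size is divided by 2, so it takes 3 divisions to reduce to a base case of size 1. The algorithm makes 3 recursive calls at each level.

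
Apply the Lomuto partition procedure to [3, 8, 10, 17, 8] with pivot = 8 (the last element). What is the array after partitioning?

Lomuto partition with pivot = 8:

Initial array: [3, 8, 10, 17, 8]

arr[0]=3 <= 8: swap with position 0, array becomes [3, 8, 10, 17, 8]
arr[1]=8 <= 8: swap with position 1, array becomes [3, 8, 10, 17, 8]
arr[2]=10 > 8: no swap
arr[3]=17 > 8: no swap

Place pivot at position 2: [3, 8, 8, 17, 10]
Pivot position: 2

After partitioning with pivot 8, the array becomes [3, 8, 8, 17, 10]. The pivot is placed at index 2. All elements to the left of the pivot are <= 8, and all elements to the right are > 8.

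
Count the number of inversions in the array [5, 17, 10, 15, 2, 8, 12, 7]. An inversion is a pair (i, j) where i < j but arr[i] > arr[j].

Finding inversions in [5, 17, 10, 15, 2, 8, 12, 7]:

(0, 4): arr[0]=5 > arr[4]=2
(1, 2): arr[1]=17 > arr[2]=10
(1, 3): arr[1]=17 > arr[3]=15
(1, 4): arr[1]=17 > arr[4]=2
(1, 5): arr[1]=17 > arr[5]=8
(1, 6): arr[1]=17 > arr[6]=12
(1, 7): arr[1]=17 > arr[7]=7
(2, 4): arr[2]=10 > arr[4]=2
(2, 5): arr[2]=10 > arr[5]=8
(2, 7): arr[2]=10 > arr[7]=7
(3, 4): arr[3]=15 > arr[4]=2
(3, 5): arr[3]=15 > arr[5]=8
(3, 6): arr[3]=15 > arr[6]=12
(3, 7): arr[3]=15 > arr[7]=7
(5, 7): arr[5]=8 > arr[7]=7
(6, 7): arr[6]=12 > arr[7]=7

Total inversions: 16

The array has 16 inversion(s): (0,4), (1,2), (1,3), (1,4), (1,5), (1,6), (1,7), (2,4), (2,5), (2,7), (3,4), (3,5), (3,6), (3,7), (5,7), (6,7). Each pair (i,j) satisfies i < j and arr[i] > arr[j].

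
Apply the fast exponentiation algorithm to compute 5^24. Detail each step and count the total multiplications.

Computing 5^24 by squaring (build up from 5^1; each line after the first costs one multiplication):

5^1 = 5
5^2 = (5^1)^2 = 5^2 = 25
5^3 = 5 * 5^2 = 5 * 25 = 125
5^6 = (5^3)^2 = 125^2 = 15625
5^12 = (5^6)^2 = 15625^2 = 244140625
5^24 = (5^12)^2 = 244140625^2 = 59604644775390625

Result: 59604644775390625
Multiplications needed: 5 (5 lines after 5^1)

5^24 = 59604644775390625. Using exponentiation by squaring, this requires 5 multiplications. The key idea: if the exponent is even, square the half-power; if odd, multiply by the base once.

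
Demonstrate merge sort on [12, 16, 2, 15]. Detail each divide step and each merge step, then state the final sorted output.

Merge sort trace:

Split: [12, 16, 2, 15] -> [12, 16] and [2, 15]
  Split: [12, 16] -> [12] and [16]
  Merge: [12] + [16] -> [12, 16]
  Split: [2, 15] -> [2] and [15]
  Merge: [2] + [15] -> [2, 15]
Merge: [12, 16] + [2, 15] -> [2, 12, 15, 16]

Final sorted array: [2, 12, 15, 16]

The merge sort proceeds by recursively splitting the array and merging sorted halves.
After all merges, the sorted array is [2, 12, 15, 16].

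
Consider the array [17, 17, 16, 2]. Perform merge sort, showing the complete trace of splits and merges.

Merge sort trace:

Split: [17, 17, 16, 2] -> [17, 17] and [16, 2]
  Split: [17, 17] -> [17] and [17]
  Merge: [17] + [17] -> [17, 17]
  Split: [16, 2] -> [16] and [2]
  Merge: [16] + [2] -> [2, 16]
Merge: [17, 17] + [2, 16] -> [2, 16, 17, 17]

Final sorted array: [2, 16, 17, 17]

The merge sort proceeds by recursively splitting the array and merging sorted halves.
After all merges, the sorted array is [2, 16, 17, 17].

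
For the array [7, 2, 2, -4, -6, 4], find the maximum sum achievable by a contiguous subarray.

Using Kadane's algorithm on [7, 2, 2, -4, -6, 4]:

Scanning through the array:
Position 1 (value 2): max_ending_here = 9, max_so_far = 9
Position 2 (value 2): max_ending_here = 11, max_so_far = 11
Position 3 (value -4): max_ending_here = 7, max_so_far = 11
Position 4 (value -6): max_ending_here = 1, max_so_far = 11
Position 5 (value 4): max_ending_here = 5, max_so_far = 11

Maximum subarray: [7, 2, 2]
Maximum sum: 11

The maximum subarray is [7, 2, 2] with sum 11. This subarray runs from index 0 to index 2.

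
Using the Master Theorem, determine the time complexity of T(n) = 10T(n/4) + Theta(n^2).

Master Theorem for T(n) = 10T(n/4) + O(n^2):

a = 10, b = 4, c = 2
log_b(a) = log_4(10) = 1.6610

Case 3: c = 2 > log_4(10) = 1.6610
T(n) = O(n^2) = O(n^2)

For T(n) = 10T(n/4) + O(n^2): log_4(10) = 1.6610. This is Case 3 of the Master Theorem (c > log_b(a), work dominated by root), giving O(n^2).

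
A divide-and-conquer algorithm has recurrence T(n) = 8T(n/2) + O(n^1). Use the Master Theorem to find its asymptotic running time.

Master Theorem for T(n) = 8T(n/2) + O(n^1):

a = 8, b = 2, c = 1
log_b(a) = log_2(8) = 3.0000

Case 1: c = 1 < log_2(8) = 3.0000
T(n) = O(n^(log_2 8)) = O(n^3)

For T(n) = 8T(n/2) + O(n^1): log_2(8) = 3.0000. This is Case 1 of the Master Theorem (c < log_b(a), work dominated by leaves), giving O(n^3).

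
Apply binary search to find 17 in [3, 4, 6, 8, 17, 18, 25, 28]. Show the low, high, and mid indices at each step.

Binary search for 17 in [3, 4, 6, 8, 17, 18, 25, 28]:

lo=0, hi=7, mid=3, arr[mid]=8 -> 8 < 17, search right half
lo=4, hi=7, mid=5, arr[mid]=18 -> 18 > 17, search left half
lo=4, hi=4, mid=4, arr[mid]=17 -> Found target at index 4!

Binary search finds 17 at index 4 after 3 comparisons. The search repeatedly halves the search space by comparing with the middle element.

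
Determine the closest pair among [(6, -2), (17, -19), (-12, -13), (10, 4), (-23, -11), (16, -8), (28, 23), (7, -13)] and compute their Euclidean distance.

Computing all pairwise distances among 8 points:

d((6, -2), (17, -19)) = 20.2485
d((6, -2), (-12, -13)) = 21.095
d((6, -2), (10, 4)) = 7.2111 <-- minimum
d((6, -2), (-23, -11)) = 30.3645
d((6, -2), (16, -8)) = 11.6619
d((6, -2), (28, 23)) = 33.3017
d((6, -2), (7, -13)) = 11.0454
d((17, -19), (-12, -13)) = 29.6142
d((17, -19), (10, 4)) = 24.0416
d((17, -19), (-23, -11)) = 40.7922
d((17, -19), (16, -8)) = 11.0454
d((17, -19), (28, 23)) = 43.4166
d((17, -19), (7, -13)) = 11.6619
d((-12, -13), (10, 4)) = 27.8029
d((-12, -13), (-23, -11)) = 11.1803
d((-12, -13), (16, -8)) = 28.4429
d((-12, -13), (28, 23)) = 53.8145
d((-12, -13), (7, -13)) = 19.0
d((10, 4), (-23, -11)) = 36.2491
d((10, 4), (16, -8)) = 13.4164
d((10, 4), (28, 23)) = 26.1725
d((10, 4), (7, -13)) = 17.2627
d((-23, -11), (16, -8)) = 39.1152
d((-23, -11), (28, 23)) = 61.2944
d((-23, -11), (7, -13)) = 30.0666
d((16, -8), (28, 23)) = 33.2415
d((16, -8), (7, -13)) = 10.2956
d((28, 23), (7, -13)) = 41.6773

Closest pair: (6, -2) and (10, 4) with distance 7.2111

The closest pair is (6, -2) and (10, 4) with Euclidean distance 7.2111. For 8 points, brute-force pairwise comparison is shown above. For large n, the divide-and-conquer algorithm (sort by x, recurse on halves, check the dividing strip) achieves O(n log n).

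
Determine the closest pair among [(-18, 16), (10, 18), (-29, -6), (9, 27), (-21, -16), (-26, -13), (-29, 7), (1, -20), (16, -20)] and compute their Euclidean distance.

Computing all pairwise distances among 9 points:

d((-18, 16), (10, 18)) = 28.0713
d((-18, 16), (-29, -6)) = 24.5967
d((-18, 16), (9, 27)) = 29.1548
d((-18, 16), (-21, -16)) = 32.1403
d((-18, 16), (-26, -13)) = 30.0832
d((-18, 16), (-29, 7)) = 14.2127
d((-18, 16), (1, -20)) = 40.7063
d((-18, 16), (16, -20)) = 49.5177
d((10, 18), (-29, -6)) = 45.793
d((10, 18), (9, 27)) = 9.0554
d((10, 18), (-21, -16)) = 46.0109
d((10, 18), (-26, -13)) = 47.5079
d((10, 18), (-29, 7)) = 40.5216
d((10, 18), (1, -20)) = 39.0512
d((10, 18), (16, -20)) = 38.4708
d((-29, -6), (9, 27)) = 50.3289
d((-29, -6), (-21, -16)) = 12.8062
d((-29, -6), (-26, -13)) = 7.6158
d((-29, -6), (-29, 7)) = 13.0
d((-29, -6), (1, -20)) = 33.1059
d((-29, -6), (16, -20)) = 47.1275
d((9, 27), (-21, -16)) = 52.4309
d((9, 27), (-26, -13)) = 53.1507
d((9, 27), (-29, 7)) = 42.9418
d((9, 27), (1, -20)) = 47.676
d((9, 27), (16, -20)) = 47.5184
d((-21, -16), (-26, -13)) = 5.831 <-- minimum
d((-21, -16), (-29, 7)) = 24.3516
d((-21, -16), (1, -20)) = 22.3607
d((-21, -16), (16, -20)) = 37.2156
d((-26, -13), (-29, 7)) = 20.2237
d((-26, -13), (1, -20)) = 27.8927
d((-26, -13), (16, -20)) = 42.5793
d((-29, 7), (1, -20)) = 40.3609
d((-29, 7), (16, -20)) = 52.4786
d((1, -20), (16, -20)) = 15.0

Closest pair: (-21, -16) and (-26, -13) with distance 5.831

The closest pair is (-21, -16) and (-26, -13) with Euclidean distance 5.831. For 9 points, brute-force pairwise comparison is shown above. For large n, the divide-and-conquer algorithm (sort by x, recurse on halves, check the dividing strip) achieves O(n log n).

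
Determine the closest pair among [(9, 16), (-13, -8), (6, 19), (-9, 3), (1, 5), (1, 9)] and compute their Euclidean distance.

Computing all pairwise distances among 6 points:

d((9, 16), (-13, -8)) = 32.5576
d((9, 16), (6, 19)) = 4.2426
d((9, 16), (-9, 3)) = 22.2036
d((9, 16), (1, 5)) = 13.6015
d((9, 16), (1, 9)) = 10.6301
d((-13, -8), (6, 19)) = 33.0151
d((-13, -8), (-9, 3)) = 11.7047
d((-13, -8), (1, 5)) = 19.105
d((-13, -8), (1, 9)) = 22.0227
d((6, 19), (-9, 3)) = 21.9317
d((6, 19), (1, 5)) = 14.8661
d((6, 19), (1, 9)) = 11.1803
d((-9, 3), (1, 5)) = 10.198
d((-9, 3), (1, 9)) = 11.6619
d((1, 5), (1, 9)) = 4.0 <-- minimum

Closest pair: (1, 5) and (1, 9) with distance 4.0

The closest pair is (1, 5) and (1, 9) with Euclidean distance 4.0. For 6 points, brute-force pairwise comparison is shown above. For large n, the divide-and-conquer algorithm (sort by x, recurse on halves, check the dividing strip) achieves O(n log n).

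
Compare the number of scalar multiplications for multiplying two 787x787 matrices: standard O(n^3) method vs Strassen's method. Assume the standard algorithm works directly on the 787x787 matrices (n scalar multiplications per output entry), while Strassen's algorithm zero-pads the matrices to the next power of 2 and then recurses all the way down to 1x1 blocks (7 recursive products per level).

Matrix multiplication for 787x787 matrices:

Strassen's algorithm requires power-of-2 dimensions. Pad 787x787 to 1024x1024 (next power of 2).

Standard algorithm: 787^3 = 487443403 multiplications
Strassen's algorithm: 7^(log2(1024)) = 7^10 = 282475249 multiplications
Savings: 487443403 - 282475249 = 204968154 multiplications

Standard: 487443403 multiplications (787^3). Strassen: 282475249 multiplications (7^10, after padding to 1024x1024). Strassen reduces 8 recursive multiplications to 7 at each level.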